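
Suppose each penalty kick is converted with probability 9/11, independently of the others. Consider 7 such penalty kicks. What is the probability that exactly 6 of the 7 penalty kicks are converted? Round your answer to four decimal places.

0.3818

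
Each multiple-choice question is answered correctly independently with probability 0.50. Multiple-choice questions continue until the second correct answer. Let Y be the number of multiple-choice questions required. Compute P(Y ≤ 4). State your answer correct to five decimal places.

0.68750

Finishing within 4 multiple-choice questions ⇔ at least 2 successes in the first 4. With X ~ Binomial(4, 0.50), P(Y ≤ 4) = 1 − P(X ≤ 1).
  k=0: C(4,0)·0.50^0·0.50^4 = 0.0625000
  k=1: C(4,1)·0.50^1·0.50^3 = 0.2500000
1 − 0.3125000 = 0.6875000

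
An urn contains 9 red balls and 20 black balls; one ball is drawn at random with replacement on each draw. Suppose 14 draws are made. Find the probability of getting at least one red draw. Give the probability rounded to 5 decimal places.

P(at least one) = 1 − P(none) = 1 − (1 − 0.310345)^14
= 1 − 0.0055061 = 0.9944939

0.99449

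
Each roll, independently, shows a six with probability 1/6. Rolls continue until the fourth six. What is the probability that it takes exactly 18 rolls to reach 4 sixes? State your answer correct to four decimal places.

Y = trial on which the fourth success occurs; negative binomial, r=4, p=0.166667.
P(Y=18) = C(17,3) · p^4 · (1−p)^14
= 680 · 0.0007716 · 0.077887 = 0.040866

0.0409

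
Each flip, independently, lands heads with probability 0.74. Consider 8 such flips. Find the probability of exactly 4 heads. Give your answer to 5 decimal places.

X ~ Binomial(n=8, p=0.74).
P(X=4) = C(8,4) · p^4 · (1−p)^4
= 70 · 0.29987 · 0.0045698 = 0.0959220

0.09592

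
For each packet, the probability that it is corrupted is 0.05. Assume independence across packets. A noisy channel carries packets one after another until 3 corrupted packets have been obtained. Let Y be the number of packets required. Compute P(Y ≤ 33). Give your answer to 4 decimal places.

0.2272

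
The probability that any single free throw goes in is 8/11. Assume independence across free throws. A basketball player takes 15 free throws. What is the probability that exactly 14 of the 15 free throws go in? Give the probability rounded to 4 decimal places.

X ~ Binomial(n=15, p=0.727273).
P(X=14) = C(15,14) · p^14 · (1−p)^1
= 15 · 0.011581 · 0.27273 = 0.047379

0.0474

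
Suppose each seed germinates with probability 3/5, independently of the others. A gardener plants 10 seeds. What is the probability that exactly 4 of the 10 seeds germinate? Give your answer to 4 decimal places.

0.1115

X ~ Binomial(n=10, p=0.60).
P(X=4) = C(10,4) · p^4 · (1−p)^6
= 210 · 0.1296 · 0.004096 = 0.111477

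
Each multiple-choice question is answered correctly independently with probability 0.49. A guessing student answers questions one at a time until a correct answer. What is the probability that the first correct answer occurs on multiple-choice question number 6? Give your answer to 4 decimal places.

0.0169

Geometric (trials to first success), p = 0.49.
P(Y = 6) = (1−p)^5 · p = 0.034503 · 0.49 = 0.016906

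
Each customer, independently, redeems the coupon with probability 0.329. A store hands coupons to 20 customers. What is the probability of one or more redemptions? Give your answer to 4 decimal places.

0.9997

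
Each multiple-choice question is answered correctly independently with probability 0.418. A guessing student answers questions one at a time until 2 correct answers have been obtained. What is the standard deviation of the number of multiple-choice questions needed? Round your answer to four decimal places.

2.5811

Y = total multiple-choice questions until the second success; negative binomial with r=2, p=0.418.
SD(Y) = √[r(1−p)/p²] = √(6.661935) = 2.581073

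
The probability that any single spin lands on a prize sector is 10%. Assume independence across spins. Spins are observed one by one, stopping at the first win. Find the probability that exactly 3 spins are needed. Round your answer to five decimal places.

0.08100

Geometric (trials to first success), p = 0.10.
P(Y = 3) = (1−p)^2 · p = 0.81 · 0.10 = 0.0810000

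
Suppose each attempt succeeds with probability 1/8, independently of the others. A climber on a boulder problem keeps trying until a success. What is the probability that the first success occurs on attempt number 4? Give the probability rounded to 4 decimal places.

0.0837

Geometric (trials to first success), p = 0.125.
P(Y = 4) = (1−p)^3 · p = 0.66992 · 0.125 = 0.083740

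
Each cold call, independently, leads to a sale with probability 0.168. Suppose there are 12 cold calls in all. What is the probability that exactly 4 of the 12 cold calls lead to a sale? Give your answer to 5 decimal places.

0.09054

X ~ Binomial(n=12, p=0.168).
P(X=4) = C(12,4) · p^4 · (1−p)^8
= 495 · 0.00079659 · 0.22961 = 0.0905376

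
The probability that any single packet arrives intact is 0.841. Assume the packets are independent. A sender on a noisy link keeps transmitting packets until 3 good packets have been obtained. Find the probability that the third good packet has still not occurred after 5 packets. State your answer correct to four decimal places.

Needing more than 5 packets ⇔ fewer than 3 successes in the first 5. With X ~ Binomial(5, 0.841), P(Y > 5) = P(X ≤ 2).
  k=0: C(5,0)·0.841^0·0.159^5 = 0.000102
  k=1: C(5,1)·0.841^1·0.159^4 = 0.002688
  k=2: C(5,2)·0.841^2·0.159^3 = 0.028430
P(X ≤ 2) = 0.031220

0.0312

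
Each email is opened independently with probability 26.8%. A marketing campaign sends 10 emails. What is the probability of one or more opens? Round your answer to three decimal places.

0.956

P(at least one) = 1 − P(none) = 1 − (1 − 0.268)^10
= 1 − 0.04417 = 0.95583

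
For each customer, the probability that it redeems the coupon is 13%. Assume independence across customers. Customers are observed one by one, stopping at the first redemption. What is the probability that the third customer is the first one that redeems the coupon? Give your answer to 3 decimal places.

Geometric (trials to first success), p = 0.13.
P(Y = 3) = (1−p)^2 · p = 0.7569 · 0.13 = 0.09840

0.098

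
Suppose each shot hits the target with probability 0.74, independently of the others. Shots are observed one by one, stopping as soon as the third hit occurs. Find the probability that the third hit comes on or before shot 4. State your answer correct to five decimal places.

Finishing within 4 shots ⇔ at least 3 successes in the first 4. With X ~ Binomial(4, 0.74), P(Y ≤ 4) = 1 − P(X ≤ 2).
  k=0: C(4,0)·0.74^0·0.26^4 = 0.0045698
  k=1: C(4,1)·0.74^1·0.26^3 = 0.0520250
  k=2: C(4,2)·0.74^2·0.26^2 = 0.2221066
1 − 0.2787013 = 0.7212987

0.72130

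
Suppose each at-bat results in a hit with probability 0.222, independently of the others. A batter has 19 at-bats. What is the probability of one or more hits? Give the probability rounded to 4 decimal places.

P(at least one) = 1 − P(none) = 1 − (1 − 0.222)^19
= 1 − 0.008484 = 0.991516

0.9915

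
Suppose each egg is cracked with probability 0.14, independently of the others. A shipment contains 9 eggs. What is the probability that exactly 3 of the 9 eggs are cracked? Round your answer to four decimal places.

0.0933

X ~ Binomial(n=9, p=0.14).
P(X=3) = C(9,3) · p^3 · (1−p)^6
= 84 · 0.002744 · 0.40457 = 0.093251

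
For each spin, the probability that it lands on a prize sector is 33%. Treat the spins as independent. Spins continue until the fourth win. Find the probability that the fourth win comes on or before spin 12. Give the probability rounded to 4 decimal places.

0.5973

Finishing within 12 spins ⇔ at least 4 successes in the first 12. With X ~ Binomial(12, 0.33), P(Y ≤ 12) = 1 − P(X ≤ 3).
  k=0: C(12,0)·0.33^0·0.67^12 = 0.008183
  k=1: C(12,1)·0.33^1·0.67^11 = 0.048364
  k=2: C(12,2)·0.33^2·0.67^10 = 0.131015
  k=3: C(12,3)·0.33^3·0.67^9 = 0.215099
1 − 0.402660 = 0.597340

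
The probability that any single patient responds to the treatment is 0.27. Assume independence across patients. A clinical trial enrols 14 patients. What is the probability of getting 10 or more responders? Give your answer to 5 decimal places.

0.00067

X ~ Binomial(14, 0.27); P(X ≥ 10) = Σ C(14,k) p^k (1−p)^(14−k) over k:
  k=10: C(14,10)·0.27^10·0.73^4 = 0.0005853
  k=11: C(14,11)·0.27^11·0.73^3 = 0.0000787
  k=12: C(14,12)·0.27^12·0.73^2 = 0.0000073
  k=13: C(14,13)·0.27^13·0.73^1 = 0.0000004
  k=14: C(14,14)·0.27^14·0.73^0 = 0.0000000
Total = 0.0006717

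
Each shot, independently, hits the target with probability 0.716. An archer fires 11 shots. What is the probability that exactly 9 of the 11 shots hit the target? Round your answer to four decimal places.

0.2194

X ~ Binomial(n=11, p=0.716).
P(X=9) = C(11,9) · p^9 · (1−p)^2
= 55 · 0.049456 · 0.080656 = 0.219390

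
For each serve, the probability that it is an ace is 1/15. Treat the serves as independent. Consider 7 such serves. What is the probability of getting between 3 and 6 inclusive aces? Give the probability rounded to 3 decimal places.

X ~ Binomial(7, 0.066667); P(3 ≤ X ≤ 6) = Σ C(7,k) p^k (1−p)^(7−k) over k:
  k=3: C(7,3)·0.066667^3·0.933333^4 = 0.00787
  k=4: C(7,4)·0.066667^4·0.933333^3 = 0.00056
  k=5: C(7,5)·0.066667^5·0.933333^2 = 0.00002
  k=6: C(7,6)·0.066667^6·0.933333^1 = 0.00000
Total = 0.00846

0.008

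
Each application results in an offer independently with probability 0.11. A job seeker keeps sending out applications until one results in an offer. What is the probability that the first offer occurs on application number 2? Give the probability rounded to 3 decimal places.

Geometric (trials to first success), p = 0.11.
P(Y = 2) = (1−p)^1 · p = 0.89 · 0.11 = 0.09790

0.098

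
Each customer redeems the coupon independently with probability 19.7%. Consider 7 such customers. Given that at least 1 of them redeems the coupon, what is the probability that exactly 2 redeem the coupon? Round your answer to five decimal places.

0.34675

X ~ Binomial(7, 0.197). Want P(X=2 | X≥1) = P(X=2) / P(X≥1).
P(X=2) = C(7,2)·0.197^2·0.803^5 = 0.2721006
P(X≥1) = 1 − 0.2152825 = 0.7847175
Ratio = 0.2721006 / 0.7847175 = 0.3467498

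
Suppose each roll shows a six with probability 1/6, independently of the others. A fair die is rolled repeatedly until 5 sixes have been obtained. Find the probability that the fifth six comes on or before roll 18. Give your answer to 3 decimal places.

0.168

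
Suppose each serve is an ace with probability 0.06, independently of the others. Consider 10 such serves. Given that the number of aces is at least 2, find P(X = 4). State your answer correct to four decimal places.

0.0160

X ~ Binomial(10, 0.06). Want P(X=4 | X≥2) = P(X=4) / P(X≥2).
P(X=4) = C(10,4)·0.06^4·0.94^6 = 0.001878
P(X≥2) = 1 − 0.538615 − 0.343797 = 0.117588
Ratio = 0.001878 / 0.117588 = 0.015967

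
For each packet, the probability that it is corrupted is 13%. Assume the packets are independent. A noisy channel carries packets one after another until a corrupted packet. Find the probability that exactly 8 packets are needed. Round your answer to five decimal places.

0.04904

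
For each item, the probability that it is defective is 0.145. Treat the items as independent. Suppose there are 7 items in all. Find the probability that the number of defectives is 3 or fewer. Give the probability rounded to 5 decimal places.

0.98929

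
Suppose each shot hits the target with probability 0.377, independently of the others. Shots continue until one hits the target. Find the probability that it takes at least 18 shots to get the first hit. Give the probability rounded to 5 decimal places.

Y = number of shots to the first success; geometric, p = 0.377.
P(Y > 17) = P(first 17 all fail) = (1−p)^17 = 0.0003208

0.00032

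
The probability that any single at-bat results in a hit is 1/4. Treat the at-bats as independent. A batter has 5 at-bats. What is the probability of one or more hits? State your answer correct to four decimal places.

0.7627

P(at least one) = 1 − P(none) = 1 − (1 − 0.25)^5
= 1 − 0.237305 = 0.762695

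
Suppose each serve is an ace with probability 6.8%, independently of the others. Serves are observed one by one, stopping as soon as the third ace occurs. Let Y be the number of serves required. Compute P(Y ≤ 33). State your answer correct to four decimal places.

0.3913

Finishing within 33 serves ⇔ at least 3 successes in the first 33. With X ~ Binomial(33, 0.068), P(Y ≤ 33) = 1 − P(X ≤ 2).
  k=0: C(33,0)·0.068^0·0.932^33 = 0.097887
  k=1: C(33,1)·0.068^1·0.932^32 = 0.235685
  k=2: C(33,2)·0.068^2·0.932^31 = 0.275134
1 − 0.608707 = 0.391293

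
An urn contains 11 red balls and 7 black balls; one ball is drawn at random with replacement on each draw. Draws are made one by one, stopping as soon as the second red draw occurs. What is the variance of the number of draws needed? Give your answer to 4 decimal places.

Y = total draws until the second success; negative binomial with r=2, p=0.611111.
Var(Y) = r(1−p)/p² = 2·0.388889 / 0.611111² = 2.082645

2.0826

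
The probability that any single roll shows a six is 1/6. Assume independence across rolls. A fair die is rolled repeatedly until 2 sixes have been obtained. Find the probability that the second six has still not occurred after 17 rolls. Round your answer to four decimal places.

0.1983

Needing more than 17 rolls ⇔ fewer than 2 successes in the first 17. With X ~ Binomial(17, 0.166667), P(Y > 17) = P(X ≤ 1).
  k=0: C(17,0)·0.166667^0·0.833333^17 = 0.045073
  k=1: C(17,1)·0.166667^1·0.833333^16 = 0.153249
P(X ≤ 1) = 0.198322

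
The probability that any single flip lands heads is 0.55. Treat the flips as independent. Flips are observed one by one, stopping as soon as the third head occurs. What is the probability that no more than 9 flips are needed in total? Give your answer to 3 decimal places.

0.950

Finishing within 9 flips ⇔ at least 3 successes in the first 9. With X ~ Binomial(9, 0.55), P(Y ≤ 9) = 1 − P(X ≤ 2).
  k=0: C(9,0)·0.55^0·0.45^9 = 0.00076
  k=1: C(9,1)·0.55^1·0.45^8 = 0.00832
  k=2: C(9,2)·0.55^2·0.45^7 = 0.04069
1 − 0.04977 = 0.95023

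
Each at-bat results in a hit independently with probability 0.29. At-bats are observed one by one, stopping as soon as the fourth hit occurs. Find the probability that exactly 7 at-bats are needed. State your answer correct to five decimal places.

Y = trial on which the fourth success occurs; negative binomial, r=4, p=0.29.
P(Y=7) = C(6,3) · p^4 · (1−p)^3
= 20 · 0.0070728 · 0.35791 = 0.0506287

0.05063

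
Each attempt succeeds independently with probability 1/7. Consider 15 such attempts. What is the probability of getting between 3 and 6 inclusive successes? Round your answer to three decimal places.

X ~ Binomial(15, 0.142857); P(3 ≤ X ≤ 6) = Σ C(15,k) p^k (1−p)^(15−k) over k:
  k=3: C(15,3)·0.142857^3·0.857143^12 = 0.20862
  k=4: C(15,4)·0.142857^4·0.857143^11 = 0.10431
  k=5: C(15,5)·0.142857^5·0.857143^10 = 0.03825
  k=6: C(15,6)·0.142857^6·0.857143^9 = 0.01062
Total = 0.36180

0.362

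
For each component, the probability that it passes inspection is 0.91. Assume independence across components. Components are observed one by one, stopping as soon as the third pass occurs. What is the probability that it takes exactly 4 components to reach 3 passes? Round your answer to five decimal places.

Y = trial on which the third success occurs; negative binomial, r=3, p=0.91.
P(Y=4) = C(3,2) · p^3 · (1−p)^1
= 3 · 0.75357 · 0.09 = 0.2034642

0.20346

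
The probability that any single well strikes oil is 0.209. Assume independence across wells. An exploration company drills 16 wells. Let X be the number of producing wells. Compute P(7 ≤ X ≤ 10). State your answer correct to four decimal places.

X ~ Binomial(16, 0.209); P(7 ≤ X ≤ 10) = Σ C(16,k) p^k (1−p)^(16−k) over k:
  k=7: C(16,7)·0.209^7·0.791^9 = 0.024157
  k=8: C(16,8)·0.209^8·0.791^8 = 0.007181
  k=9: C(16,9)·0.209^9·0.791^7 = 0.001686
  k=10: C(16,10)·0.209^10·0.791^6 = 0.000312
Total = 0.033336

0.0333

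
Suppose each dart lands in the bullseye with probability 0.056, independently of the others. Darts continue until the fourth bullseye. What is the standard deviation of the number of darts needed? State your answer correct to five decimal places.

Y = total darts until the fourth success; negative binomial with r=4, p=0.056.
SD(Y) = √[r(1−p)/p²] = √(1204.0816327) = 34.6998794

34.69988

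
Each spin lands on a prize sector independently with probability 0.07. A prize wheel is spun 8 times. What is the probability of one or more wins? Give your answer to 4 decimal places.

0.4404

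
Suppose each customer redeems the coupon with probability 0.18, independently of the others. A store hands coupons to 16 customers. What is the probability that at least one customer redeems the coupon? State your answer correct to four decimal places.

0.9582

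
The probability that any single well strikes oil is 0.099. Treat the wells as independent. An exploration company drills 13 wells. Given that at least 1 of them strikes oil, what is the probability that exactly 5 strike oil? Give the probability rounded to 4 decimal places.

0.0072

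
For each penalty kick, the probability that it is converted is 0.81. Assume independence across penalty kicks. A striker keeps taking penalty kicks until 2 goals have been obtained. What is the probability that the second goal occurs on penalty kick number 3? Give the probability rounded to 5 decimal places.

Y = trial on which the second success occurs; negative binomial, r=2, p=0.81.
P(Y=3) = C(2,1) · p^2 · (1−p)^1
= 2 · 0.6561 · 0.19 = 0.2493180

0.24932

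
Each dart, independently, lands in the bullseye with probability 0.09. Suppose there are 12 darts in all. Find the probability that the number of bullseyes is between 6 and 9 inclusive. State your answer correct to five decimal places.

X ~ Binomial(12, 0.09); P(6 ≤ X ≤ 9) = Σ C(12,k) p^k (1−p)^(12−k) over k:
  k=6: C(12,6)·0.09^6·0.91^6 = 0.0002789
  k=7: C(12,7)·0.09^7·0.91^5 = 0.0000236
  k=8: C(12,8)·0.09^8·0.91^4 = 0.0000015
  k=9: C(12,9)·0.09^9·0.91^3 = 0.0000001
Total = 0.0003040

0.00030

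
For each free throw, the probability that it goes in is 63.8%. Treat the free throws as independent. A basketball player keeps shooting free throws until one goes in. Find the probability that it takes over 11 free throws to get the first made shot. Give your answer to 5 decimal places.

0.00001

Y = number of free throws to the first success; geometric, p = 0.638.
P(Y > 11) = P(first 11 all fail) = (1−p)^11 = 0.0000140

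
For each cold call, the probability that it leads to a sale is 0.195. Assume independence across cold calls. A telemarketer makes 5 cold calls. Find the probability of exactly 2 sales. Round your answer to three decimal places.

X ~ Binomial(n=5, p=0.195).
P(X=2) = C(5,2) · p^2 · (1−p)^3
= 10 · 0.038025 · 0.52166 = 0.19836

0.198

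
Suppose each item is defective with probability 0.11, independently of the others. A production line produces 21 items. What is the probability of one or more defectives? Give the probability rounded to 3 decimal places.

0.913

P(at least one) = 1 − P(none) = 1 − (1 − 0.11)^21
= 1 − 0.08653 = 0.91347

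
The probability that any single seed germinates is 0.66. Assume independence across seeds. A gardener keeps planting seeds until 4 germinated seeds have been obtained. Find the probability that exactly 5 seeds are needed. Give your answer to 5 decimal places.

0.25806

Y = trial on which the fourth success occurs; negative binomial, r=4, p=0.66.
P(Y=5) = C(4,3) · p^4 · (1−p)^1
= 4 · 0.18975 · 0.34 = 0.2580564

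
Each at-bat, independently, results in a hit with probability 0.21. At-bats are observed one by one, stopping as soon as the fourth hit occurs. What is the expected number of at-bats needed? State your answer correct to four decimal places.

19.0476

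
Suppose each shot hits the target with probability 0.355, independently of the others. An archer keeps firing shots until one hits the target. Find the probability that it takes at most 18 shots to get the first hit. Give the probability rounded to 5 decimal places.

0.99963

Y = number of shots to the first success; geometric, p = 0.355.
P(Y ≤ 18) = 1 − (1−p)^18 = 1 − 0.0003733 = 0.9996267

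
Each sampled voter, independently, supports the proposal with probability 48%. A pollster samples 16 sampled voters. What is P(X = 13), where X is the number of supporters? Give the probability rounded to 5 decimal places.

0.00565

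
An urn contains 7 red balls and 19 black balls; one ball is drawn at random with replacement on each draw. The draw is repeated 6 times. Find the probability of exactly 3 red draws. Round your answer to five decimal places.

X ~ Binomial(n=6, p=0.269231).
P(X=3) = C(6,3) · p^3 · (1−p)^3
= 20 · 0.019515 · 0.39025 = 0.1523158

0.15232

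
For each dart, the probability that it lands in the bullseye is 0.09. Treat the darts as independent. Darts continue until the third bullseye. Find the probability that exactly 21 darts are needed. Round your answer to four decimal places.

Y = trial on which the third success occurs; negative binomial, r=3, p=0.09.
P(Y=21) = C(20,2) · p^3 · (1−p)^18
= 190 · 0.000729 · 0.18312 = 0.025364

0.0254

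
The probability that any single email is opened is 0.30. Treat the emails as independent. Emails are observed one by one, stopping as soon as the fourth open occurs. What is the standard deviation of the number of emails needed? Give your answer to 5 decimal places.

5.57773

Y = total emails until the fourth success; negative binomial with r=4, p=0.30.
SD(Y) = √[r(1−p)/p²] = √(31.1111111) = 5.5777335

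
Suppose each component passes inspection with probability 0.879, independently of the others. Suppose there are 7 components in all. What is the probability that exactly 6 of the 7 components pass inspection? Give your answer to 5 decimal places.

0.39068

X ~ Binomial(n=7, p=0.879).
P(X=6) = C(7,6) · p^6 · (1−p)^1
= 7 · 0.46125 · 0.121 = 0.3906759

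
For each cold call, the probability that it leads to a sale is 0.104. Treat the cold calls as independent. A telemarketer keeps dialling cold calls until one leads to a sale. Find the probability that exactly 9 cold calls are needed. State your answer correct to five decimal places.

Geometric (trials to first success), p = 0.104.
P(Y = 9) = (1−p)^8 · p = 0.4154 · 0.104 = 0.0432014

0.04320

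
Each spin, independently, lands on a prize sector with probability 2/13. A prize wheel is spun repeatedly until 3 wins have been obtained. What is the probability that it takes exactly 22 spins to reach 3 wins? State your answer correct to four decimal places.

Y = trial on which the third success occurs; negative binomial, r=3, p=0.153846.
P(Y=22) = C(21,2) · p^3 · (1−p)^19
= 210 · 0.0036413 · 0.041835 = 0.031990

0.0320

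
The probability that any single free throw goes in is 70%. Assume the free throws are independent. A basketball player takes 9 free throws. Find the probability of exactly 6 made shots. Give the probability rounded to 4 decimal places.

0.2668

X ~ Binomial(n=9, p=0.70).
P(X=6) = C(9,6) · p^6 · (1−p)^3
= 84 · 0.11765 · 0.027 = 0.266828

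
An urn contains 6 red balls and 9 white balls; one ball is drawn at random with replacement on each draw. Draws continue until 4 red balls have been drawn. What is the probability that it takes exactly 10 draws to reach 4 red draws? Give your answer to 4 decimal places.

0.1003

Y = trial on which the fourth success occurs; negative binomial, r=4, p=0.40.
P(Y=10) = C(9,3) · p^4 · (1−p)^6
= 84 · 0.0256 · 0.046656 = 0.100329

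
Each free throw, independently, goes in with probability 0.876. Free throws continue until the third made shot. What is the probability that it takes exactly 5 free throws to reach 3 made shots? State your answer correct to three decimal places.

Y = trial on which the third success occurs; negative binomial, r=3, p=0.876.
P(Y=5) = C(4,2) · p^3 · (1−p)^2
= 6 · 0.67222 · 0.015376 = 0.06202

0.062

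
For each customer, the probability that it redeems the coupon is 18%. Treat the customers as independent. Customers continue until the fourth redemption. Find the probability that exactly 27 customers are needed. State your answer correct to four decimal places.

Y = trial on which the fourth success occurs; negative binomial, r=4, p=0.18.
P(Y=27) = C(26,3) · p^4 · (1−p)^23
= 2600 · 0.0010498 · 0.010416 = 0.028430

0.0284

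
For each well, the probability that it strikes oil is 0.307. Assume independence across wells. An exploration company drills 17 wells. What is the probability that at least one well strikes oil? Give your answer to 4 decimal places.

P(at least one) = 1 − P(none) = 1 − (1 − 0.307)^17
= 1 − 0.001961 = 0.998039

0.9980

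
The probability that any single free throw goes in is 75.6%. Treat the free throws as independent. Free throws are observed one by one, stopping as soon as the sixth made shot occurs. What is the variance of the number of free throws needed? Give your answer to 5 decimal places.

2.56152

Y = total free throws until the sixth success; negative binomial with r=6, p=0.756.
Var(Y) = r(1−p)/p² = 6·0.244 / 0.756² = 2.5615184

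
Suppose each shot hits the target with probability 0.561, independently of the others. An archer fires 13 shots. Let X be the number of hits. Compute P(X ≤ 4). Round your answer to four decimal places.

0.0596

X ~ Binomial(13, 0.561); P(X ≤ 4) = Σ C(13,k) p^k (1−p)^(13−k) over k:
  k=0: C(13,0)·0.561^0·0.439^13 = 0.000022
  k=1: C(13,1)·0.561^1·0.439^12 = 0.000374
  k=2: C(13,2)·0.561^2·0.439^11 = 0.002865
  k=3: C(13,3)·0.561^3·0.439^10 = 0.013425
  k=4: C(13,4)·0.561^4·0.439^9 = 0.042888
Total = 0.059574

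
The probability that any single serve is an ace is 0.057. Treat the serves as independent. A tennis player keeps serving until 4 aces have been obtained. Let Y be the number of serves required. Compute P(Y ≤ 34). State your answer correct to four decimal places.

Finishing within 34 serves ⇔ at least 4 successes in the first 34. With X ~ Binomial(34, 0.057), P(Y ≤ 34) = 1 − P(X ≤ 3).
  k=0: C(34,0)·0.057^0·0.943^34 = 0.135956
  k=1: C(34,1)·0.057^1·0.943^33 = 0.279409
  k=2: C(34,2)·0.057^2·0.943^32 = 0.278668
  k=3: C(34,3)·0.057^3·0.943^31 = 0.179671
1 − 0.873703 = 0.126297

0.1263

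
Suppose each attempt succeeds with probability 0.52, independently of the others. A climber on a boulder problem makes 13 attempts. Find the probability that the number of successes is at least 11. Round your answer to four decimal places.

0.0162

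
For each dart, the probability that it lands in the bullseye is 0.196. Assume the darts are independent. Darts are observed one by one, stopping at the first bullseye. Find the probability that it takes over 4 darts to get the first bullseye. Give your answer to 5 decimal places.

0.41785

Y = number of darts to the first success; geometric, p = 0.196.
P(Y > 4) = P(first 4 all fail) = (1−p)^4 = 0.4178536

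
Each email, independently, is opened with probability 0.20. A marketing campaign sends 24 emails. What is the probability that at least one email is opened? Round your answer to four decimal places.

0.9953

P(at least one) = 1 − P(none) = 1 − (1 − 0.20)^24
= 1 − 0.004722 = 0.995278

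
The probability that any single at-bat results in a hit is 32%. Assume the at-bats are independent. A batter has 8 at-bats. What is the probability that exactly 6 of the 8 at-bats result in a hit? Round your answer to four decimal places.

X ~ Binomial(n=8, p=0.32).
P(X=6) = C(8,6) · p^6 · (1−p)^2
= 28 · 0.0010737 · 0.4624 = 0.013902

0.0139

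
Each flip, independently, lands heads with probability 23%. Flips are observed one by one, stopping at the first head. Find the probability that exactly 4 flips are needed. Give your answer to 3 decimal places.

0.105

Geometric (trials to first success), p = 0.23.
P(Y = 4) = (1−p)^3 · p = 0.45653 · 0.23 = 0.10500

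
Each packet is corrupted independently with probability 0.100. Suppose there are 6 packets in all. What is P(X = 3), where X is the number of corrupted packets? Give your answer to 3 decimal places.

0.015

X ~ Binomial(n=6, p=0.10).
P(X=3) = C(6,3) · p^3 · (1−p)^3
= 20 · 0.001 · 0.729 = 0.01458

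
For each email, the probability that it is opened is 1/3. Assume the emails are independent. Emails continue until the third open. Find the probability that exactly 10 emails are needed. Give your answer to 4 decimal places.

Y = trial on which the third success occurs; negative binomial, r=3, p=0.333333.
P(Y=10) = C(9,2) · p^3 · (1−p)^7
= 36 · 0.037037 · 0.058528 = 0.078037

0.0780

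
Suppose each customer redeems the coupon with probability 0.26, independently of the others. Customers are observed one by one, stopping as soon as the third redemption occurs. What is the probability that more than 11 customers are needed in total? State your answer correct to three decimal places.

0.425

Needing more than 11 customers ⇔ fewer than 3 successes in the first 11. With X ~ Binomial(11, 0.26), P(Y > 11) = P(X ≤ 2).
  k=0: C(11,0)·0.26^0·0.74^11 = 0.03644
  k=1: C(11,1)·0.26^1·0.74^10 = 0.14083
  k=2: C(11,2)·0.26^2·0.74^9 = 0.24740
P(X ≤ 2) = 0.42466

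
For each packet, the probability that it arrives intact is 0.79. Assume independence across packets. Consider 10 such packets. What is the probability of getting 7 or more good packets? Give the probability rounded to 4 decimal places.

X ~ Binomial(10, 0.79); P(X ≥ 7) = Σ C(10,k) p^k (1−p)^(10−k) over k:
  k=7: C(10,7)·0.79^7·0.21^3 = 0.213417
  k=8: C(10,8)·0.79^8·0.21^2 = 0.301070
  k=9: C(10,9)·0.79^9·0.21^1 = 0.251688
  k=10: C(10,10)·0.79^10·0.21^0 = 0.094683
Total = 0.860858

0.8609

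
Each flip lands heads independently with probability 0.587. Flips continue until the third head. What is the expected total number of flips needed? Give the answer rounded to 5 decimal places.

5.11073

Y = total flips until the third success; negative binomial with r=3, p=0.587.
E[Y] = r / p = 3 / 0.587 = 5.1107325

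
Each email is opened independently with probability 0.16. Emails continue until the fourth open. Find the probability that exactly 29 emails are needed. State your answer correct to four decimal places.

0.0275

Y = trial on which the fourth success occurs; negative binomial, r=4, p=0.16.
P(Y=29) = C(28,3) · p^4 · (1−p)^25
= 3276 · 0.00065536 · 0.012793 = 0.027467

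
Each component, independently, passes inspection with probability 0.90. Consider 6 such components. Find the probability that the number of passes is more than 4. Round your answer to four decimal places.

X ~ Binomial(6, 0.90); P(X ≥ 5) = Σ C(6,k) p^k (1−p)^(6−k) over k:
  k=5: C(6,5)·0.90^5·0.10^1 = 0.354294
  k=6: C(6,6)·0.90^6·0.10^0 = 0.531441
Total = 0.885735

0.8857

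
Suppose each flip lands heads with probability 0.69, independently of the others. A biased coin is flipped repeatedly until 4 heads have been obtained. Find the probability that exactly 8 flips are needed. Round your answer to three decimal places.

0.073

Y = trial on which the fourth success occurs; negative binomial, r=4, p=0.69.
P(Y=8) = C(7,3) · p^4 · (1−p)^4
= 35 · 0.22667 · 0.0092352 = 0.07327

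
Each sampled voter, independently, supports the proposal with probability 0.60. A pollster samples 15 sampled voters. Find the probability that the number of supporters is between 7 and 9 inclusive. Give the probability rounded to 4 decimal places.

X ~ Binomial(15, 0.60); P(7 ≤ X ≤ 9) = Σ C(15,k) p^k (1−p)^(15−k) over k:
  k=7: C(15,7)·0.60^7·0.40^8 = 0.118056
  k=8: C(15,8)·0.60^8·0.40^7 = 0.177084
  k=9: C(15,9)·0.60^9·0.40^6 = 0.206598
Total = 0.501737

0.5017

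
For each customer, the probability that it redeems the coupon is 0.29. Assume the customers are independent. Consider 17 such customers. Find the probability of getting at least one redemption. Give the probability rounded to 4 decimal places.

P(at least one) = 1 − P(none) = 1 − (1 − 0.29)^17
= 1 − 0.002961 = 0.997039

0.9970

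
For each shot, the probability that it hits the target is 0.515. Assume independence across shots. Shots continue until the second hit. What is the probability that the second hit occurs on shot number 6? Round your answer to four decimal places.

0.0734

Y = trial on which the second success occurs; negative binomial, r=2, p=0.515.
P(Y=6) = C(5,1) · p^2 · (1−p)^4
= 5 · 0.26522 · 0.055331 = 0.073376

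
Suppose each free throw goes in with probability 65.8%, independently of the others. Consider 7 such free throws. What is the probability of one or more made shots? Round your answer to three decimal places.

0.999

P(at least one) = 1 − P(none) = 1 − (1 − 0.658)^7
= 1 − 0.00055 = 0.99945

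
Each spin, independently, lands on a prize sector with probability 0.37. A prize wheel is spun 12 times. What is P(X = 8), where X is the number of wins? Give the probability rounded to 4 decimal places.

0.0274

X ~ Binomial(n=12, p=0.37).
P(X=8) = C(12,8) · p^8 · (1−p)^4
= 495 · 0.00035125 · 0.15753 = 0.027389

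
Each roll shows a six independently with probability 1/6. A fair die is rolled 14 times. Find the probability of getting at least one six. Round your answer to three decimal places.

0.922

P(at least one) = 1 − P(none) = 1 − (1 − 0.166667)^14
= 1 − 0.07789 = 0.92211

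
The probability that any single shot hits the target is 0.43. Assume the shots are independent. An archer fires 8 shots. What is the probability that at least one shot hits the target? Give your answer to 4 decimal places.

P(at least one) = 1 − P(none) = 1 − (1 − 0.43)^8
= 1 − 0.011143 = 0.988857

0.9889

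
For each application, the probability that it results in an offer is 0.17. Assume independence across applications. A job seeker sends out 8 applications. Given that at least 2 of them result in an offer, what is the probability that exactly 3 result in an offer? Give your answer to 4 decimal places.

0.2671

X ~ Binomial(8, 0.17). Want P(X=3 | X≥2) = P(X=3) / P(X≥2).
P(X=3) = C(8,3)·0.17^3·0.83^5 = 0.108374
P(X≥2) = 1 − 0.225229 − 0.369050 = 0.405720
Ratio = 0.108374 / 0.405720 = 0.267115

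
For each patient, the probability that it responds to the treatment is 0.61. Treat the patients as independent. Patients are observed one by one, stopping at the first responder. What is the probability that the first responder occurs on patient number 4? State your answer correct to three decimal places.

0.036

Geometric (trials to first success), p = 0.61.
P(Y = 4) = (1−p)^3 · p = 0.059319 · 0.61 = 0.03618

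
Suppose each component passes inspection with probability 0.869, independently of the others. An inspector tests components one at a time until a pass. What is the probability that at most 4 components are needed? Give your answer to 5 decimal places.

0.99971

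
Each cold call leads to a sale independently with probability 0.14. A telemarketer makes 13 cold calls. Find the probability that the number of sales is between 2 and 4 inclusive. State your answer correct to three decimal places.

0.535

X ~ Binomial(13, 0.14); P(2 ≤ X ≤ 4) = Σ C(13,k) p^k (1−p)^(13−k) over k:
  k=2: C(13,2)·0.14^2·0.86^11 = 0.29096
  k=3: C(13,3)·0.14^3·0.86^10 = 0.17367
  k=4: C(13,4)·0.14^4·0.86^9 = 0.07068
Total = 0.53532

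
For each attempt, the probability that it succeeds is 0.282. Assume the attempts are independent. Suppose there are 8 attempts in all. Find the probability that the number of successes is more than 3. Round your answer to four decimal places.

X ~ Binomial(8, 0.282); P(X ≥ 4) = Σ C(8,k) p^k (1−p)^(8−k) over k:
  k=4: C(8,4)·0.282^4·0.718^4 = 0.117650
  k=5: C(8,5)·0.282^5·0.718^3 = 0.036966
  k=6: C(8,6)·0.282^6·0.718^2 = 0.007259
  k=7: C(8,7)·0.282^7·0.718^1 = 0.000815
  k=8: C(8,8)·0.282^8·0.718^0 = 0.000040
Total = 0.162730

0.1627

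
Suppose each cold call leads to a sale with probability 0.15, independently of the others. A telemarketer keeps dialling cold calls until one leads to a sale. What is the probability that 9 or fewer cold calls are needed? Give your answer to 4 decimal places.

0.7684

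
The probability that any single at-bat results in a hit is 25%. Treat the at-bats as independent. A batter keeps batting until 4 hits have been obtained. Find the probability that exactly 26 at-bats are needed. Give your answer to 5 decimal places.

0.01603

Y = trial on which the fourth success occurs; negative binomial, r=4, p=0.25.
P(Y=26) = C(25,3) · p^4 · (1−p)^22
= 2300 · 0.0039062 · 0.0017838 = 0.0160264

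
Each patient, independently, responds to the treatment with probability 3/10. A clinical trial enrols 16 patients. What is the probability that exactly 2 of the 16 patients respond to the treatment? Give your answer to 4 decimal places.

0.0732

X ~ Binomial(n=16, p=0.30).
P(X=2) = C(16,2) · p^2 · (1−p)^14
= 120 · 0.09 · 0.0067822 = 0.073248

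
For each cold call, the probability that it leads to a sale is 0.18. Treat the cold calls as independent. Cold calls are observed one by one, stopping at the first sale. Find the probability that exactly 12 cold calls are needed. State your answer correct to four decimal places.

0.0203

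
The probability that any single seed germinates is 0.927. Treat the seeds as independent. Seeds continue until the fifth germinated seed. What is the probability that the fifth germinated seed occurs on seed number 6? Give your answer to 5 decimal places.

0.24986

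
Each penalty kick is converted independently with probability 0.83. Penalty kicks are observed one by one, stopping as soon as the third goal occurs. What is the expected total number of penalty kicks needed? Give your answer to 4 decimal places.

Y = total penalty kicks until the third success; negative binomial with r=3, p=0.83.
E[Y] = r / p = 3 / 0.83 = 3.614458

3.6145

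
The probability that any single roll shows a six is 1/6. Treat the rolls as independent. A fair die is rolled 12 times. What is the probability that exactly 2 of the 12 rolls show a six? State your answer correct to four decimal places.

0.2961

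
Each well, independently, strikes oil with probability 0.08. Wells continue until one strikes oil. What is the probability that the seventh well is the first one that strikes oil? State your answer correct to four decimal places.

Geometric (trials to first success), p = 0.08.
P(Y = 7) = (1−p)^6 · p = 0.60636 · 0.08 = 0.048508

0.0485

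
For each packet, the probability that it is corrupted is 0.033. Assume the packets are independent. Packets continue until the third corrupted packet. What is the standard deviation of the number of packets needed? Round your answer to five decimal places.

Y = total packets until the third success; negative binomial with r=3, p=0.033.
SD(Y) = √[r(1−p)/p²] = √(2663.9118457) = 51.6130976

51.61310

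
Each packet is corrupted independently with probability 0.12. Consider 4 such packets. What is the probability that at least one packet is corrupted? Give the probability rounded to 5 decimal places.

P(at least one) = 1 − P(none) = 1 − (1 − 0.12)^4
= 1 − 0.5996954 = 0.4003046

0.40030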